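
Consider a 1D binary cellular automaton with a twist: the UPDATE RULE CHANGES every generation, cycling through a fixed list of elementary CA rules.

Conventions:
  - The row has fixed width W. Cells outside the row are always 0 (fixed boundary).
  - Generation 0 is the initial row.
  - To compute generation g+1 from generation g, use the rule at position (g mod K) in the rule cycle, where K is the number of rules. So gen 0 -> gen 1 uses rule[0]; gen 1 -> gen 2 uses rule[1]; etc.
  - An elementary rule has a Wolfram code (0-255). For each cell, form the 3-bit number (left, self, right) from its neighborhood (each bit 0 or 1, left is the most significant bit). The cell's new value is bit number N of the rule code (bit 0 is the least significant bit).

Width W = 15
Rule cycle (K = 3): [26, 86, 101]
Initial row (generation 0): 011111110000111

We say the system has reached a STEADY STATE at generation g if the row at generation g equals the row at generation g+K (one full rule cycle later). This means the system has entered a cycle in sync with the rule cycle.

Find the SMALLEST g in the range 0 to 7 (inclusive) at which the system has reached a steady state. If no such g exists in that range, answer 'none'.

Answer: none

Derivation:
Gen 0: 011111110000111
Gen 1 (rule 26): 110000001001100
Gen 2 (rule 86): 011000011110110
Gen 3 (rule 101): 001011000011010
Gen 4 (rule 26): 010010100110001
Gen 5 (rule 86): 111110111011011
Gen 6 (rule 101): 000011001101101
Gen 7 (rule 26): 000110111001000
Gen 8 (rule 86): 001010001111100
Gen 9 (rule 101): 101110100000101
Gen 10 (rule 26): 001000010001000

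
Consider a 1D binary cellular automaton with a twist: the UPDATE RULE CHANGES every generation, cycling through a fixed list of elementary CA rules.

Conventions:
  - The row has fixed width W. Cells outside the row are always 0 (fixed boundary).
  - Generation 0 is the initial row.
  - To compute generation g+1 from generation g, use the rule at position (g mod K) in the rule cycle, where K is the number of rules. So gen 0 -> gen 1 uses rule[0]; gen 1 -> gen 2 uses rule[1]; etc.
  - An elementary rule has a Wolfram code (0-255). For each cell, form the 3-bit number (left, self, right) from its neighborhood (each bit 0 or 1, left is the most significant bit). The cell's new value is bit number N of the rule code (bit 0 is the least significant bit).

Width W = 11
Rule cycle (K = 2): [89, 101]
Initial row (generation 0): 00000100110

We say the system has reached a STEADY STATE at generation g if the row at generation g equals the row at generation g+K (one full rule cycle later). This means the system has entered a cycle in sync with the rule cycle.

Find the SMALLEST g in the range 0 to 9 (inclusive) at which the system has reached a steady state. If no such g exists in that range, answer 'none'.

Gen 0: 00000100110
Gen 1 (rule 89): 11110010111
Gen 2 (rule 101): 00010011001
Gen 3 (rule 89): 11001011100
Gen 4 (rule 101): 01001100101
Gen 5 (rule 89): 00101110000
Gen 6 (rule 101): 10110010111
Gen 7 (rule 89): 00111000101
Gen 8 (rule 101): 10001010111
Gen 9 (rule 89): 01100000101
Gen 10 (rule 101): 00101110111
Gen 11 (rule 89): 10001010101

Answer: none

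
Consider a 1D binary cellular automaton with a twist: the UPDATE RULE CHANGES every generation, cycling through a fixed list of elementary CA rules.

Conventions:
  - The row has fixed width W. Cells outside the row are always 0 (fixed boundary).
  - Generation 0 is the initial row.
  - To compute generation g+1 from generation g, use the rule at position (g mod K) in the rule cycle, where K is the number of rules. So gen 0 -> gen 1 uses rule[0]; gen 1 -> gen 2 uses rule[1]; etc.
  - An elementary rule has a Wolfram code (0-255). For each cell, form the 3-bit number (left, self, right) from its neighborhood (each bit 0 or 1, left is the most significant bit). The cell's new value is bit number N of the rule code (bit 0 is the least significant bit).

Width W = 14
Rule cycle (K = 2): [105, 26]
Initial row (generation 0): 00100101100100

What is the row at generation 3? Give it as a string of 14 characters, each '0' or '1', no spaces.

Gen 0: 00100101100100
Gen 1 (rule 105): 10000011100001
Gen 2 (rule 26): 01000110010010
Gen 3 (rule 105): 00010110000000

Answer: 00010110000000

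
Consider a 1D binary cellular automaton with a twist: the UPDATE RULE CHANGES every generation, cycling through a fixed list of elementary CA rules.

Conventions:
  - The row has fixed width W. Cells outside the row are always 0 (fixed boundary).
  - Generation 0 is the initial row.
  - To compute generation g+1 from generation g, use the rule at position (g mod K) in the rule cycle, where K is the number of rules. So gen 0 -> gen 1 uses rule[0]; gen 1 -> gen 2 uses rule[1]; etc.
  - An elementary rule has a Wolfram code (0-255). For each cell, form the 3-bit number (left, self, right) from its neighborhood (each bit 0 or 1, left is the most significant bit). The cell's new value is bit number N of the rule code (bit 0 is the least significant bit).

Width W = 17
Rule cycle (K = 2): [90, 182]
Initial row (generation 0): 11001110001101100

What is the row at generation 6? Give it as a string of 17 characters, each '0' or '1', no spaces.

Answer: 10011010111000000

Derivation:
Gen 0: 11001110001101100
Gen 1 (rule 90): 11111011011101110
Gen 2 (rule 182): 01110100101010101
Gen 3 (rule 90): 11010011000000000
Gen 4 (rule 182): 00111100100000000
Gen 5 (rule 90): 01100111010000000
Gen 6 (rule 182): 10011010111000000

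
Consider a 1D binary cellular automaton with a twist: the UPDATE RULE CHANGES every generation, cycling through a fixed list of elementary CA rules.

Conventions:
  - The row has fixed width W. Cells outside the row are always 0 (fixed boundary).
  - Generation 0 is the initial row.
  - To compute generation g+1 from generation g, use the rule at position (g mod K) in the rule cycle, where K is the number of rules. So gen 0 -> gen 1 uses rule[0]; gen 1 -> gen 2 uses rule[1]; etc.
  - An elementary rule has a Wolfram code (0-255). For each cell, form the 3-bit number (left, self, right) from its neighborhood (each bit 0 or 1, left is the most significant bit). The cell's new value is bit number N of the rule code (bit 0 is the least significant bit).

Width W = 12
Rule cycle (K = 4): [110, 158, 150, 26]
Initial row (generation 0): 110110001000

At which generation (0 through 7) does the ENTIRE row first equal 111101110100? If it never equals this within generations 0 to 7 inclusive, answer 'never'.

Gen 0: 110110001000
Gen 1 (rule 110): 111110011000
Gen 2 (rule 158): 111101110100
Gen 3 (rule 150): 011000100110
Gen 4 (rule 26): 110101011101
Gen 5 (rule 110): 111111110111
Gen 6 (rule 158): 111111100110
Gen 7 (rule 150): 011111011001

Answer: 2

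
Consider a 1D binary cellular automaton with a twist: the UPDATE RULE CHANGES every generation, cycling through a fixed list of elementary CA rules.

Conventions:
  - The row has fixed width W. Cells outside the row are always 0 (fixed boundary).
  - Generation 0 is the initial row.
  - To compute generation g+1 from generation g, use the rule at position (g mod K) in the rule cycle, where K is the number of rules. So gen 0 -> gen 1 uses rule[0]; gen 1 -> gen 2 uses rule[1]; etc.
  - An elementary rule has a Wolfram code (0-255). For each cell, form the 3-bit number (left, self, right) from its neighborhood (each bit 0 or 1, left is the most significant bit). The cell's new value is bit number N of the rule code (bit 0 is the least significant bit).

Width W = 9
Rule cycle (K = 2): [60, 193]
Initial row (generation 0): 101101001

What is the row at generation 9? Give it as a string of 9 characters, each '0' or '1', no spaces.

Answer: 001000000

Derivation:
Gen 0: 101101001
Gen 1 (rule 60): 111011101
Gen 2 (rule 193): 011001100
Gen 3 (rule 60): 010101010
Gen 4 (rule 193): 000000000
Gen 5 (rule 60): 000000000
Gen 6 (rule 193): 111111111
Gen 7 (rule 60): 100000000
Gen 8 (rule 193): 001111111
Gen 9 (rule 60): 001000000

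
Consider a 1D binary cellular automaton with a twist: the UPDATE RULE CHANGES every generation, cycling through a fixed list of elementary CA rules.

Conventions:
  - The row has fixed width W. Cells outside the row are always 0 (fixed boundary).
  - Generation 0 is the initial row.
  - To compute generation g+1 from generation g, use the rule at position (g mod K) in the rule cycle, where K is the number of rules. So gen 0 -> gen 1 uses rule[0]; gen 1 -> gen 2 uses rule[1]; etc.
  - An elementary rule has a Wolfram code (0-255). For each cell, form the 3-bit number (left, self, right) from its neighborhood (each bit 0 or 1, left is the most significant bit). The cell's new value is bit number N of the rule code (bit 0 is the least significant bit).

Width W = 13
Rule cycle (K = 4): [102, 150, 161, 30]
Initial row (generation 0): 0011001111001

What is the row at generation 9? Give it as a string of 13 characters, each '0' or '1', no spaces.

Answer: 1001000100100

Derivation:
Gen 0: 0011001111001
Gen 1 (rule 102): 0101010001011
Gen 2 (rule 150): 1101011011000
Gen 3 (rule 161): 0010100100011
Gen 4 (rule 30): 0110111110110
Gen 5 (rule 102): 1011000011010
Gen 6 (rule 150): 1000100100011
Gen 7 (rule 161): 0010000001000
Gen 8 (rule 30): 0111000011100
Gen 9 (rule 102): 1001000100100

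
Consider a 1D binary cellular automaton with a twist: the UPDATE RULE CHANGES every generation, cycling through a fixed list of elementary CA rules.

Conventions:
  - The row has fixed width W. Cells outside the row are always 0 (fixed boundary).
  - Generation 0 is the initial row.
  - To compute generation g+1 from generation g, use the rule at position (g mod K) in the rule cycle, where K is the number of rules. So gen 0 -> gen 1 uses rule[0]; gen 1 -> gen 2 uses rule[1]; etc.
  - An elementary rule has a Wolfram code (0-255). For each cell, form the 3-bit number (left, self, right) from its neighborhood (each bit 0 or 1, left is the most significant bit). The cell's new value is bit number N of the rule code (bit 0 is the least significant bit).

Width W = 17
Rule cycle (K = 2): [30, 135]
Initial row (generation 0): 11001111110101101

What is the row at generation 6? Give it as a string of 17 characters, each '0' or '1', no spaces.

Gen 0: 11001111110101101
Gen 1 (rule 30): 10111000000101001
Gen 2 (rule 135): 10010011111101011
Gen 3 (rule 30): 11111110000001010
Gen 4 (rule 135): 01111100111111010
Gen 5 (rule 30): 11000011100000011
Gen 6 (rule 135): 00011101001111100

Answer: 00011101001111100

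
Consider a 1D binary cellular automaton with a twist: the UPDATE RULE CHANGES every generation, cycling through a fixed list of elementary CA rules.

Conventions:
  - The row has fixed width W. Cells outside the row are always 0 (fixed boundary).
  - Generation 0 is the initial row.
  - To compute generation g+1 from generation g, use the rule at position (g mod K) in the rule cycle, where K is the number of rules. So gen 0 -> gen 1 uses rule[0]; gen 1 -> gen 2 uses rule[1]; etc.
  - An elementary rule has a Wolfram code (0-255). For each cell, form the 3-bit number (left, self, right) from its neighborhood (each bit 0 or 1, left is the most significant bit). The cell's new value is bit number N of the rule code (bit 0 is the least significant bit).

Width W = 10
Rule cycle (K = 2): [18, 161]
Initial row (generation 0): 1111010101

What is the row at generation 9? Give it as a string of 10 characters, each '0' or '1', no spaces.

Gen 0: 1111010101
Gen 1 (rule 18): 0000000000
Gen 2 (rule 161): 1111111111
Gen 3 (rule 18): 0000000000
Gen 4 (rule 161): 1111111111
Gen 5 (rule 18): 0000000000
Gen 6 (rule 161): 1111111111
Gen 7 (rule 18): 0000000000
Gen 8 (rule 161): 1111111111
Gen 9 (rule 18): 0000000000

Answer: 0000000000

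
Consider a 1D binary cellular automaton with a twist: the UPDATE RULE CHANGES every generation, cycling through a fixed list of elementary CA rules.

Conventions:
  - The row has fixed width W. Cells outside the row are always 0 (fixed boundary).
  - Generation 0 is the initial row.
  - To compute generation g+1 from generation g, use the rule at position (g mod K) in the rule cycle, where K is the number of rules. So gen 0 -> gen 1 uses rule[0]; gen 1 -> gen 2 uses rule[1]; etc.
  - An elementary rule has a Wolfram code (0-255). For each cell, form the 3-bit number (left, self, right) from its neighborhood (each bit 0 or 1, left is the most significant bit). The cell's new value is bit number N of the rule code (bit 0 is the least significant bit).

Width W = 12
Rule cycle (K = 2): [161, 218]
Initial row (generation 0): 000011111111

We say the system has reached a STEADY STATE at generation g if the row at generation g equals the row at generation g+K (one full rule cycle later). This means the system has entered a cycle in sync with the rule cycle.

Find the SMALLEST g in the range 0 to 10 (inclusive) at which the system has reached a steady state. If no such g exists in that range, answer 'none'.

Gen 0: 000011111111
Gen 1 (rule 161): 111001111110
Gen 2 (rule 218): 111111111111
Gen 3 (rule 161): 011111111110
Gen 4 (rule 218): 111111111111
Gen 5 (rule 161): 011111111110
Gen 6 (rule 218): 111111111111
Gen 7 (rule 161): 011111111110
Gen 8 (rule 218): 111111111111
Gen 9 (rule 161): 011111111110
Gen 10 (rule 218): 111111111111
Gen 11 (rule 161): 011111111110
Gen 12 (rule 218): 111111111111

Answer: 2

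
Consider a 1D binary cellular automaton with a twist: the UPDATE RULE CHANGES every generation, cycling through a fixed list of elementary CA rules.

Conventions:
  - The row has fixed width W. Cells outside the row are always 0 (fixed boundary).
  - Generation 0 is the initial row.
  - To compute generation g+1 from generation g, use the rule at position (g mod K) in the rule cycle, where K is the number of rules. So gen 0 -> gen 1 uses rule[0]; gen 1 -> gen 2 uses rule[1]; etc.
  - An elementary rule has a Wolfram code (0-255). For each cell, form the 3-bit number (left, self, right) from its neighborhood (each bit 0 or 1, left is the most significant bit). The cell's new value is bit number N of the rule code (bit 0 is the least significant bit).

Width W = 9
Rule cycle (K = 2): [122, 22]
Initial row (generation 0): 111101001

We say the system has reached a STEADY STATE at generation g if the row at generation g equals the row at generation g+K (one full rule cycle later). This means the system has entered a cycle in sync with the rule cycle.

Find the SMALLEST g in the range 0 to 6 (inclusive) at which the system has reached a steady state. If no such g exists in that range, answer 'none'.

Answer: none

Derivation:
Gen 0: 111101001
Gen 1 (rule 122): 100110110
Gen 2 (rule 22): 111000001
Gen 3 (rule 122): 101100010
Gen 4 (rule 22): 100010111
Gen 5 (rule 122): 010101101
Gen 6 (rule 22): 110100001
Gen 7 (rule 122): 111010010
Gen 8 (rule 22): 000011111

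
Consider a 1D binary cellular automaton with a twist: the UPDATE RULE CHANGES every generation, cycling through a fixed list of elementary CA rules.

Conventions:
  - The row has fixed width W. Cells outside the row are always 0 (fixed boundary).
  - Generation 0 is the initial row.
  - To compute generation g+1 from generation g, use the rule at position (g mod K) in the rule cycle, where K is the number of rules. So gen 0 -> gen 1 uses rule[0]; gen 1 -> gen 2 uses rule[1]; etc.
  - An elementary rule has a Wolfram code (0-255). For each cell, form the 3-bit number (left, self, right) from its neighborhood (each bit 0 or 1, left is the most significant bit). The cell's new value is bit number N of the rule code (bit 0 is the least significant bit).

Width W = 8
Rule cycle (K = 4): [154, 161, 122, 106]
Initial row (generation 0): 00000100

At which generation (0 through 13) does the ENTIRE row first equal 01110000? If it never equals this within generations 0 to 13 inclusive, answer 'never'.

Answer: never

Derivation:
Gen 0: 00000100
Gen 1 (rule 154): 00001010
Gen 2 (rule 161): 11100100
Gen 3 (rule 122): 10111010
Gen 4 (rule 106): 01101100
Gen 5 (rule 154): 11001010
Gen 6 (rule 161): 00000100
Gen 7 (rule 122): 00001010
Gen 8 (rule 106): 00010100
Gen 9 (rule 154): 00100010
Gen 10 (rule 161): 10001000
Gen 11 (rule 122): 01010100
Gen 12 (rule 106): 10101000
Gen 13 (rule 154): 00000100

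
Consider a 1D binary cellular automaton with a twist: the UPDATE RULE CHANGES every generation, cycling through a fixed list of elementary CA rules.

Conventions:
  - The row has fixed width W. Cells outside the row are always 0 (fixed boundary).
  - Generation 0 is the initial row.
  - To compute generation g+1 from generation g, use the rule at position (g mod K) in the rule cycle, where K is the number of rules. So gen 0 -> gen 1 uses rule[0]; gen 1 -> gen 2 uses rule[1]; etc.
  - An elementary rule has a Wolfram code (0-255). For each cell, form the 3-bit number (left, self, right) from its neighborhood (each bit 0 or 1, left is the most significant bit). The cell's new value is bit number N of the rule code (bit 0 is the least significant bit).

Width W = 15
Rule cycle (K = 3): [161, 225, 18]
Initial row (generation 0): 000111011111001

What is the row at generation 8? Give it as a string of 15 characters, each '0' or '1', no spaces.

Answer: 100011100111111

Derivation:
Gen 0: 000111011111001
Gen 1 (rule 161): 110010101110000
Gen 2 (rule 225): 010001010110111
Gen 3 (rule 18): 101010000000000
Gen 4 (rule 161): 010100111111111
Gen 5 (rule 225): 001000011111111
Gen 6 (rule 18): 010100100000000
Gen 7 (rule 161): 001000001111111
Gen 8 (rule 225): 100011100111111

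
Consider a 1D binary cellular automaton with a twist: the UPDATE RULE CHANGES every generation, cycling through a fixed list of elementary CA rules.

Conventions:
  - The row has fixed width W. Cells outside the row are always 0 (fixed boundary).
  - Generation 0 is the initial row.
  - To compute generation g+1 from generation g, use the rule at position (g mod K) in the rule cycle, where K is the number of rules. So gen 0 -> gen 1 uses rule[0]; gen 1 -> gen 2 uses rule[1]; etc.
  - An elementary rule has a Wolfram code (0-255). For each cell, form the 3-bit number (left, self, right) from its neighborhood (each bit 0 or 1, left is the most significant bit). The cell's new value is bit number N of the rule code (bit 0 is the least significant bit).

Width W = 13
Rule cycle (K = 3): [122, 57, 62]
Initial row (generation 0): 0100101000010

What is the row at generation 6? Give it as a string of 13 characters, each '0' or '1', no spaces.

Answer: 1101100000010

Derivation:
Gen 0: 0100101000010
Gen 1 (rule 122): 1011010100101
Gen 2 (rule 57): 0110101010010
Gen 3 (rule 62): 1101111111111
Gen 4 (rule 122): 1111000000001
Gen 5 (rule 57): 1000111111100
Gen 6 (rule 62): 1101100000010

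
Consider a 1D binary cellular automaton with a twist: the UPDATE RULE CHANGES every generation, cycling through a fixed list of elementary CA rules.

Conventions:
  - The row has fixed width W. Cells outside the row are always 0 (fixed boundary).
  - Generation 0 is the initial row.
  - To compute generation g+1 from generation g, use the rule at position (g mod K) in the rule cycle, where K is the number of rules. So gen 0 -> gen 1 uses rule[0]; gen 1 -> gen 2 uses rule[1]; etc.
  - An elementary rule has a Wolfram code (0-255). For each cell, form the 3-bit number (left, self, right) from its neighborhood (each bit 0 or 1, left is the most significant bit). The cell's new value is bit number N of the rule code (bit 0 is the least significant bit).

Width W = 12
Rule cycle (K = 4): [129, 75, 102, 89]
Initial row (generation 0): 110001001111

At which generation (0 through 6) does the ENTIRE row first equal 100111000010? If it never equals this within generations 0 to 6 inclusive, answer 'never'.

Gen 0: 110001001111
Gen 1 (rule 129): 000100000110
Gen 2 (rule 75): 111001111110
Gen 3 (rule 102): 001010000010
Gen 4 (rule 89): 100001111001
Gen 5 (rule 129): 001100110000
Gen 6 (rule 75): 111101110111

Answer: never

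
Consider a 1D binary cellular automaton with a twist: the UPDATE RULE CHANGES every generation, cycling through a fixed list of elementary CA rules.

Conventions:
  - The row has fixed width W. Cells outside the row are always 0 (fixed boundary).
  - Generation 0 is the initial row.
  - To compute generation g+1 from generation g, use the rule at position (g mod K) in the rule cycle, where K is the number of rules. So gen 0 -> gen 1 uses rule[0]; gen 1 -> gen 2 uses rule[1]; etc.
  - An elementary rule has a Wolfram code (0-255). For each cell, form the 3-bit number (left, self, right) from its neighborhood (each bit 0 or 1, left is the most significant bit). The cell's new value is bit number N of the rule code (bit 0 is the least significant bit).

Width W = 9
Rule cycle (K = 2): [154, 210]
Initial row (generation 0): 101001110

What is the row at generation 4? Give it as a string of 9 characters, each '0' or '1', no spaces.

Answer: 101101001

Derivation:
Gen 0: 101001110
Gen 1 (rule 154): 000111101
Gen 2 (rule 210): 001011100
Gen 3 (rule 154): 010011010
Gen 4 (rule 210): 101101001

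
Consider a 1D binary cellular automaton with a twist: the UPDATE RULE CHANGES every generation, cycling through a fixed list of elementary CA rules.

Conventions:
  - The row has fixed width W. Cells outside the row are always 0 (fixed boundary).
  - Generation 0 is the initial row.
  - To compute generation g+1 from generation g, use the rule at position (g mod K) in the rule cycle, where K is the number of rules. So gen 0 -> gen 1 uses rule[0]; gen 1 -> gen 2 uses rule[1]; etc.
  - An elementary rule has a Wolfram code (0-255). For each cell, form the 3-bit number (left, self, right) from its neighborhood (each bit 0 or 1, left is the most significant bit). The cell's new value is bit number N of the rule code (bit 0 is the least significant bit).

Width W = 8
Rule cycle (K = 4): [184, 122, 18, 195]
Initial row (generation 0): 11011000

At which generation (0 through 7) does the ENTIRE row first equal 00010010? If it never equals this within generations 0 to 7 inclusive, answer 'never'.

Gen 0: 11011000
Gen 1 (rule 184): 10110100
Gen 2 (rule 122): 01111010
Gen 3 (rule 18): 10000001
Gen 4 (rule 195): 00111110
Gen 5 (rule 184): 00111101
Gen 6 (rule 122): 01100110
Gen 7 (rule 18): 10011001

Answer: never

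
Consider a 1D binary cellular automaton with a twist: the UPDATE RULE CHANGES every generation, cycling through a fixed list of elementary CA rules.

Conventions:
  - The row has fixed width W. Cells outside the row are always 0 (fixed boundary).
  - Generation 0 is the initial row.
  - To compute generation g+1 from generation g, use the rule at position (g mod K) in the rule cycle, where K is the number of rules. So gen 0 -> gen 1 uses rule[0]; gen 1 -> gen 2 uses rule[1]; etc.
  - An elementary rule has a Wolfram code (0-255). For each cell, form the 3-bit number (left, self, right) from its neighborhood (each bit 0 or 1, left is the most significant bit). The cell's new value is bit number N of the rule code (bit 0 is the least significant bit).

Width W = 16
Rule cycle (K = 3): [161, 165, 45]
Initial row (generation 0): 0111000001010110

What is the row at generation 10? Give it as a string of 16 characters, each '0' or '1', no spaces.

Answer: 0010001110001000

Derivation:
Gen 0: 0111000001010110
Gen 1 (rule 161): 0010011100101000
Gen 2 (rule 165): 1010001000111011
Gen 3 (rule 45): 1110101010100110
Gen 4 (rule 161): 0101010101000000
Gen 5 (rule 165): 0111111111011111
Gen 6 (rule 45): 0100000000110000
Gen 7 (rule 161): 0001111110000111
Gen 8 (rule 165): 1100111100110010
Gen 9 (rule 45): 1000100000100010
Gen 10 (rule 161): 0010001110001000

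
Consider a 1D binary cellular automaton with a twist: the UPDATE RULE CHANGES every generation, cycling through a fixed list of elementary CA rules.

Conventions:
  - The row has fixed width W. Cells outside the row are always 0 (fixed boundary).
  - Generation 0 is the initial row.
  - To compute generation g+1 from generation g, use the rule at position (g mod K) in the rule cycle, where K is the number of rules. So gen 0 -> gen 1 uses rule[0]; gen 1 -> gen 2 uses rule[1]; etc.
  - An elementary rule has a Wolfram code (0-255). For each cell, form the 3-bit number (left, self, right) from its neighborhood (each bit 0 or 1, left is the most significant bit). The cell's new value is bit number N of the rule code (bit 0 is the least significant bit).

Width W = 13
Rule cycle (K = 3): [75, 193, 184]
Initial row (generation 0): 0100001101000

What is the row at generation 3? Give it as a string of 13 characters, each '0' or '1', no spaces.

Answer: 0000111010100

Derivation:
Gen 0: 0100001101000
Gen 1 (rule 75): 1001111100011
Gen 2 (rule 193): 0000111101001
Gen 3 (rule 184): 0000111010100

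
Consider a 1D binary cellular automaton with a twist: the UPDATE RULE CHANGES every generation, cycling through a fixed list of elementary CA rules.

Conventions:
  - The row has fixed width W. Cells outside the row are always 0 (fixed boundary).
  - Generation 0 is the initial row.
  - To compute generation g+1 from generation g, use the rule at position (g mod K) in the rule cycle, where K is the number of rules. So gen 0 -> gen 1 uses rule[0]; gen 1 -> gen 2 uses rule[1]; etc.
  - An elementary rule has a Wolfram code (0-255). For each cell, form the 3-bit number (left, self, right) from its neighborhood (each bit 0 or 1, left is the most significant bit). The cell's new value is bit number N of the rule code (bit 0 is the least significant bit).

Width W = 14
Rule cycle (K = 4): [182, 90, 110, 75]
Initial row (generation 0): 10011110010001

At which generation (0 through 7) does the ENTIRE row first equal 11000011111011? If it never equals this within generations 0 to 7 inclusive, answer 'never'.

Answer: 5

Derivation:
Gen 0: 10011110010001
Gen 1 (rule 182): 11101101111011
Gen 2 (rule 90): 10101101001011
Gen 3 (rule 110): 11111111011111
Gen 4 (rule 75): 10000001010001
Gen 5 (rule 182): 11000011111011
Gen 6 (rule 90): 11100110001011
Gen 7 (rule 110): 10101110011111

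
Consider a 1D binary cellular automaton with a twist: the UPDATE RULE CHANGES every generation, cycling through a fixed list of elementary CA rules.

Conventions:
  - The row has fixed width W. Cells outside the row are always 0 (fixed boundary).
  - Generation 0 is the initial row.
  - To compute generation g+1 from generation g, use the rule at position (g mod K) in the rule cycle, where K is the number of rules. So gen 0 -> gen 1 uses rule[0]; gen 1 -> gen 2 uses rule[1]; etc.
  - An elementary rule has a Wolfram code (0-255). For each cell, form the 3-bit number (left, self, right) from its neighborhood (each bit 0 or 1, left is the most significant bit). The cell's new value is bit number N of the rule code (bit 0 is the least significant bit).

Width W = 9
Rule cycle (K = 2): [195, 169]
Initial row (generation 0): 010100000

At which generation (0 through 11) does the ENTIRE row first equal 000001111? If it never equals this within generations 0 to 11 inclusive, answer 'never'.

Answer: never

Derivation:
Gen 0: 010100000
Gen 1 (rule 195): 100001111
Gen 2 (rule 169): 001101110
Gen 3 (rule 195): 110100110
Gen 4 (rule 169): 101000100
Gen 5 (rule 195): 000011001
Gen 6 (rule 169): 111010000
Gen 7 (rule 195): 011000111
Gen 8 (rule 169): 010010110
Gen 9 (rule 195): 100100010
Gen 10 (rule 169): 000001000
Gen 11 (rule 195): 111110011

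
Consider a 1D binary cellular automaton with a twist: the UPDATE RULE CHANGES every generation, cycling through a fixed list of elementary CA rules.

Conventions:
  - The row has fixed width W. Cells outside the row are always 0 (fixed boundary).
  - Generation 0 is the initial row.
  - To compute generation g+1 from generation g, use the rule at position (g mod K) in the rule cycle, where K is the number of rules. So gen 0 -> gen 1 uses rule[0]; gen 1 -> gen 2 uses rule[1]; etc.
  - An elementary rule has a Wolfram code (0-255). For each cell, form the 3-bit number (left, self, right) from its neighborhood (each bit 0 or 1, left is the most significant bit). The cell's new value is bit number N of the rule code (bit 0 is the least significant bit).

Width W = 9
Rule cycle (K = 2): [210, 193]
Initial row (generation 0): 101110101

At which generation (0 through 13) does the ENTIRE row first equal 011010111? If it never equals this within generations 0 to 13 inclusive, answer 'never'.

Gen 0: 101110101
Gen 1 (rule 210): 000110000
Gen 2 (rule 193): 110010111
Gen 3 (rule 210): 011100011
Gen 4 (rule 193): 001101001
Gen 5 (rule 210): 010100110
Gen 6 (rule 193): 000000010
Gen 7 (rule 210): 000000101
Gen 8 (rule 193): 111110000
Gen 9 (rule 210): 011111000
Gen 10 (rule 193): 001111011
Gen 11 (rule 210): 010111001
Gen 12 (rule 193): 000011000
Gen 13 (rule 210): 000101100

Answer: never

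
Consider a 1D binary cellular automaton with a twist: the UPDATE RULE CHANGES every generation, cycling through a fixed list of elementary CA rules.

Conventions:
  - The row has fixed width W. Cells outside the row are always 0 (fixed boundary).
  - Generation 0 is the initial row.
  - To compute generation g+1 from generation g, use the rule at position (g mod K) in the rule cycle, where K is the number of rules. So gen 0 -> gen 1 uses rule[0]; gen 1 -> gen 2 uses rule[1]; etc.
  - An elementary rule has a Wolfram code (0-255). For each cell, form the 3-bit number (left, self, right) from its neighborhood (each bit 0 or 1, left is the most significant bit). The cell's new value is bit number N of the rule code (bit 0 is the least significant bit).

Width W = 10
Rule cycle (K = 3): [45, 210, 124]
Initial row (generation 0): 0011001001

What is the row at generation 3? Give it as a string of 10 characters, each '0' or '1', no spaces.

Answer: 0001111111

Derivation:
Gen 0: 0011001001
Gen 1 (rule 45): 1010001001
Gen 2 (rule 210): 0001010110
Gen 3 (rule 124): 0001111111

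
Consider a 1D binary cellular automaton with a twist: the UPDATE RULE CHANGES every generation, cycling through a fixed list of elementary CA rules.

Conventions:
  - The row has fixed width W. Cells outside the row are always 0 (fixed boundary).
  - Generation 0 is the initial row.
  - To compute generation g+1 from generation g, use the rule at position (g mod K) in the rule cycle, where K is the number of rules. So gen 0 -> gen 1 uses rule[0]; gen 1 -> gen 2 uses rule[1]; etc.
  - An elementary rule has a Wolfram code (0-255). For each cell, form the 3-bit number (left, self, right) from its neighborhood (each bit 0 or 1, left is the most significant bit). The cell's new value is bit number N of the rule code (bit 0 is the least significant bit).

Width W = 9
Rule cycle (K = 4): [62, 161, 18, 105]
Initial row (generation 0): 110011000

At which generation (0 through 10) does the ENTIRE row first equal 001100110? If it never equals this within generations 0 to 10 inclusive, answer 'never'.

Gen 0: 110011000
Gen 1 (rule 62): 101110100
Gen 2 (rule 161): 010101001
Gen 3 (rule 18): 100000110
Gen 4 (rule 105): 001110110
Gen 5 (rule 62): 011001101
Gen 6 (rule 161): 000000010
Gen 7 (rule 18): 000000101
Gen 8 (rule 105): 111110010
Gen 9 (rule 62): 100001111
Gen 10 (rule 161): 001100110

Answer: 10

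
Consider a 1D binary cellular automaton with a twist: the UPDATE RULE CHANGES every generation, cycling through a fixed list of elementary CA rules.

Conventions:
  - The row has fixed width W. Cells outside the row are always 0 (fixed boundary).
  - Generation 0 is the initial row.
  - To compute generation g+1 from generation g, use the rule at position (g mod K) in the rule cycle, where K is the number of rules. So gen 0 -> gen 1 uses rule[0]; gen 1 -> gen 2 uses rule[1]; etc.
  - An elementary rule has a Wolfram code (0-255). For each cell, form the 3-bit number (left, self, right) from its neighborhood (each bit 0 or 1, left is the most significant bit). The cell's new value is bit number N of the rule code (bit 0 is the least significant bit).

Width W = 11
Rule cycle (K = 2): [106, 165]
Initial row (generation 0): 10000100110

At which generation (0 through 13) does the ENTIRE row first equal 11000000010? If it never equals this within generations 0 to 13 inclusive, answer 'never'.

Answer: 9

Derivation:
Gen 0: 10000100110
Gen 1 (rule 106): 00001001110
Gen 2 (rule 165): 11101000100
Gen 3 (rule 106): 10110001000
Gen 4 (rule 165): 11000101011
Gen 5 (rule 106): 11001010111
Gen 6 (rule 165): 00001111010
Gen 7 (rule 106): 00011001100
Gen 8 (rule 165): 11000000001
Gen 9 (rule 106): 11000000010
Gen 10 (rule 165): 00011111010
Gen 11 (rule 106): 00110001100
Gen 12 (rule 165): 10000100001
Gen 13 (rule 106): 00001000010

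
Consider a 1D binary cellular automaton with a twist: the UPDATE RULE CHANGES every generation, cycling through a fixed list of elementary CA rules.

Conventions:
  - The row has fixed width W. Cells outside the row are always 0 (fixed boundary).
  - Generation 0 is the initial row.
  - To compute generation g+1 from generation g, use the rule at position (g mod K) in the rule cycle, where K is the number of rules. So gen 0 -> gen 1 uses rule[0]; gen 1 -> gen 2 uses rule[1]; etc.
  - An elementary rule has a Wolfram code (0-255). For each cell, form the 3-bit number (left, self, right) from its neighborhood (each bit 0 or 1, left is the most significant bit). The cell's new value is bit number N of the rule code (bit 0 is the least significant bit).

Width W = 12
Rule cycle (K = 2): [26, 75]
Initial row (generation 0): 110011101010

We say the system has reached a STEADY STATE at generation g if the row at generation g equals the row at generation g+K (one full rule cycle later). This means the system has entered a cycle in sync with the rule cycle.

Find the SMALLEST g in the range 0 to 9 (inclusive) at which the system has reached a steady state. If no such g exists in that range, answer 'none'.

Gen 0: 110011101010
Gen 1 (rule 26): 101110000001
Gen 2 (rule 75): 001010111110
Gen 3 (rule 26): 010000100001
Gen 4 (rule 75): 100111001110
Gen 5 (rule 26): 011100111001
Gen 6 (rule 75): 110101101010
Gen 7 (rule 26): 100001000001
Gen 8 (rule 75): 001110011110
Gen 9 (rule 26): 011001110001
Gen 10 (rule 75): 111011010110
Gen 11 (rule 26): 100010000101

Answer: none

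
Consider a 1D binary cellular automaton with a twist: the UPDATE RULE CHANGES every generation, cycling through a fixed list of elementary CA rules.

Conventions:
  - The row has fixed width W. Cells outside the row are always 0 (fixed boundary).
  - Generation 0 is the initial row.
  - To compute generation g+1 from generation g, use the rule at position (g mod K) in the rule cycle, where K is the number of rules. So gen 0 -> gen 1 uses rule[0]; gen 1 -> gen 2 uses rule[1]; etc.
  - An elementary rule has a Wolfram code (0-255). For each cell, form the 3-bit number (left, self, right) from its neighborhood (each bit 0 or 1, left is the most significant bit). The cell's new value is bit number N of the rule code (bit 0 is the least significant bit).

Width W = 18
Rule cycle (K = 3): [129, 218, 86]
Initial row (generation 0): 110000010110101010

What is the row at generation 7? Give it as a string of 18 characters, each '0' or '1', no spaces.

Answer: 000100100111111100

Derivation:
Gen 0: 110000010110101010
Gen 1 (rule 129): 000111000000000000
Gen 2 (rule 218): 001111100000000000
Gen 3 (rule 86): 010000110000000000
Gen 4 (rule 129): 000110000111111111
Gen 5 (rule 218): 001111001111111111
Gen 6 (rule 86): 010001110000000001
Gen 7 (rule 129): 000100100111111100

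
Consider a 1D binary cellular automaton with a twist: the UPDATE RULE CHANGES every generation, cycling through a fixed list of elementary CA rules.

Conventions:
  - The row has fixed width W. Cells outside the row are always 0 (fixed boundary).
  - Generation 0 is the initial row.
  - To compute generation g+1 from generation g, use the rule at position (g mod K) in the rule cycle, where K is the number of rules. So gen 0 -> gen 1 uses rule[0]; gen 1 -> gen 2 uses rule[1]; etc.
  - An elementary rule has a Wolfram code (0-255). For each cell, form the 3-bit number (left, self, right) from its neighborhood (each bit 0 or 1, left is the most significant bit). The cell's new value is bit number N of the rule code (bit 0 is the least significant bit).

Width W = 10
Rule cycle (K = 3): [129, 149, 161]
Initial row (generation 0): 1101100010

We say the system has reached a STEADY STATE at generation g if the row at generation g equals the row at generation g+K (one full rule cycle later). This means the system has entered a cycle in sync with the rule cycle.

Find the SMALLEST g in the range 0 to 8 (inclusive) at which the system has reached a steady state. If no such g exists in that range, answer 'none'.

Answer: none

Derivation:
Gen 0: 1101100010
Gen 1 (rule 129): 0000001000
Gen 2 (rule 149): 1111101111
Gen 3 (rule 161): 0111010110
Gen 4 (rule 129): 0010000000
Gen 5 (rule 149): 1011111111
Gen 6 (rule 161): 0101111110
Gen 7 (rule 129): 0000111100
Gen 8 (rule 149): 1110011011
Gen 9 (rule 161): 0100000100
Gen 10 (rule 129): 0001110001
Gen 11 (rule 149): 1100101101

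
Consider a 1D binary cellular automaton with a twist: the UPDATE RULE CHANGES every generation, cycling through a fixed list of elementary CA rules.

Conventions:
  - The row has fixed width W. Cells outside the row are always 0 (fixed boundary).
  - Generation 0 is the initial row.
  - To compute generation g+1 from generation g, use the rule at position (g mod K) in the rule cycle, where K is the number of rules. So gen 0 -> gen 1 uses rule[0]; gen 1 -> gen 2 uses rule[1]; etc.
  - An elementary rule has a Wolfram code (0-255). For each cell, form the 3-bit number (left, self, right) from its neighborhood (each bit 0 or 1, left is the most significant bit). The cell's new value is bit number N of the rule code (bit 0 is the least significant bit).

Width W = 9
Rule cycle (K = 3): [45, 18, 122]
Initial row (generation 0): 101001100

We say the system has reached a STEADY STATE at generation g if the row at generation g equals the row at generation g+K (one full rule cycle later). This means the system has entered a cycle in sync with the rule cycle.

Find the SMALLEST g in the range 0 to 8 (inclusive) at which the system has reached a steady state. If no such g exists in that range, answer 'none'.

Answer: 8

Derivation:
Gen 0: 101001100
Gen 1 (rule 45): 111001001
Gen 2 (rule 18): 000110110
Gen 3 (rule 122): 001111111
Gen 4 (rule 45): 101000000
Gen 5 (rule 18): 000100000
Gen 6 (rule 122): 001010000
Gen 7 (rule 45): 101110111
Gen 8 (rule 18): 000000000
Gen 9 (rule 122): 000000000
Gen 10 (rule 45): 111111111
Gen 11 (rule 18): 000000000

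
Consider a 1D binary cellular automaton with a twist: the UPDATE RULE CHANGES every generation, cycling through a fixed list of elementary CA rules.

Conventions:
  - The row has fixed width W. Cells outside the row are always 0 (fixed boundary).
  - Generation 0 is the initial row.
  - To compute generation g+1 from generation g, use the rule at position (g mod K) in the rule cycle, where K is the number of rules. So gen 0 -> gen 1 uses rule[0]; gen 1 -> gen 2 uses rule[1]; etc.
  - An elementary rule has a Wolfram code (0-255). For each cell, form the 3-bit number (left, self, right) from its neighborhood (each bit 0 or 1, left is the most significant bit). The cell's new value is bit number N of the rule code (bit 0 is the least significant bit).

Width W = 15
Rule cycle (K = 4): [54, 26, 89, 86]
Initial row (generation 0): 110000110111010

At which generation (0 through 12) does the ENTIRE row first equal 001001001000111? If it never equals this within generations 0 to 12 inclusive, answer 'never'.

Answer: 1

Derivation:
Gen 0: 110000110111010
Gen 1 (rule 54): 001001001000111
Gen 2 (rule 26): 010110110101100
Gen 3 (rule 89): 000110110001111
Gen 4 (rule 86): 001010011010001
Gen 5 (rule 54): 011111100111011
Gen 6 (rule 26): 110000011100010
Gen 7 (rule 89): 111111010111001
Gen 8 (rule 86): 000001010001111
Gen 9 (rule 54): 000011111010000
Gen 10 (rule 26): 000110000001000
Gen 11 (rule 89): 110111111100111
Gen 12 (rule 86): 010000000111001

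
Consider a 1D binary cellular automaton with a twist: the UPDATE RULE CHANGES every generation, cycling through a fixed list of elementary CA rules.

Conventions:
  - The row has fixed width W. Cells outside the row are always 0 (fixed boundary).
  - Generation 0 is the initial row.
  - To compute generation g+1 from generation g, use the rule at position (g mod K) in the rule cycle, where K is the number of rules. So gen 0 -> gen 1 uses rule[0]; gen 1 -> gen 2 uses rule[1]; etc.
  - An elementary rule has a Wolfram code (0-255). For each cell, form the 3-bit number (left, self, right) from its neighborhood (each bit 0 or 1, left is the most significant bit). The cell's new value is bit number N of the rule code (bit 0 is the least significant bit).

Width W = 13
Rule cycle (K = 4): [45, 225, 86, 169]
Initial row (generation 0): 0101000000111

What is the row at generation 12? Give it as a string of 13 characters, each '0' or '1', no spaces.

Answer: 1111110000000

Derivation:
Gen 0: 0101000000111
Gen 1 (rule 45): 0111011110100
Gen 2 (rule 225): 0011101111001
Gen 3 (rule 86): 0100100001111
Gen 4 (rule 169): 0000001101110
Gen 5 (rule 45): 1111101011000
Gen 6 (rule 225): 0111110101011
Gen 7 (rule 86): 1000010101001
Gen 8 (rule 169): 0011001010000
Gen 9 (rule 45): 1010001110111
Gen 10 (rule 225): 0100100111011
Gen 11 (rule 86): 1111111001001
Gen 12 (rule 169): 1111110000000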